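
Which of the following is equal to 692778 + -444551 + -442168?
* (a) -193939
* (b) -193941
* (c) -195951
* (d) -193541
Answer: b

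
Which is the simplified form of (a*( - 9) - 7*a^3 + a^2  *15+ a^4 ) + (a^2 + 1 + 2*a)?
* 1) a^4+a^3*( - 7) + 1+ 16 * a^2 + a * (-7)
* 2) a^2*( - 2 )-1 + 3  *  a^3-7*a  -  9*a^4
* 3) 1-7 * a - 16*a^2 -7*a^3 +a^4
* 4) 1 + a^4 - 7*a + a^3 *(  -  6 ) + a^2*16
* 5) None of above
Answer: 1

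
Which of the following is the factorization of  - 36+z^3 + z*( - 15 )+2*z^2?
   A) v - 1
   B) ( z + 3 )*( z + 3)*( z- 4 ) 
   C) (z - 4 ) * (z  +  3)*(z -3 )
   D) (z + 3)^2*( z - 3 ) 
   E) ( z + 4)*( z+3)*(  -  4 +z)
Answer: B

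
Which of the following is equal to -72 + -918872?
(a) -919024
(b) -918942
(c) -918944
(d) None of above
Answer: c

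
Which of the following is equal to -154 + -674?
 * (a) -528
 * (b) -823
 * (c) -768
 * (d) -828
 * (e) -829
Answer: d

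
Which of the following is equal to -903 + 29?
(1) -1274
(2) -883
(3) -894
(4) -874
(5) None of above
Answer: 4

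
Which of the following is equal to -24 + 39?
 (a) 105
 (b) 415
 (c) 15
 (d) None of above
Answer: c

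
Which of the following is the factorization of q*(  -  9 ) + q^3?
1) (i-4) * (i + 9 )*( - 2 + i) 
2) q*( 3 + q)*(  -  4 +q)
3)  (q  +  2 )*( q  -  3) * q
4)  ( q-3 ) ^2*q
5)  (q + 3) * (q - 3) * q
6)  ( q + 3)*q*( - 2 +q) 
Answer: 5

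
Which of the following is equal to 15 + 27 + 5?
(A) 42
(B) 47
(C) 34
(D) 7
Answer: B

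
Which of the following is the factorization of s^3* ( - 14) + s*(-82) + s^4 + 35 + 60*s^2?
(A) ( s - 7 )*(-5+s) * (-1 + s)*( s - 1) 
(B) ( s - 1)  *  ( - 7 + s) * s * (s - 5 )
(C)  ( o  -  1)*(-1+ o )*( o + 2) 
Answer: A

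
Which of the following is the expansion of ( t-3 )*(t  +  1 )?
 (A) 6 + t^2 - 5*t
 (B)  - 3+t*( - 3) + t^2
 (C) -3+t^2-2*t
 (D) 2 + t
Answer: C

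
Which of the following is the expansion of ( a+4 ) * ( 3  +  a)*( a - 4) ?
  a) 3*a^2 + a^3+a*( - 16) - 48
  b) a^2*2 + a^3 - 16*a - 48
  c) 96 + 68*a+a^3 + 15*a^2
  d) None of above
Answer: a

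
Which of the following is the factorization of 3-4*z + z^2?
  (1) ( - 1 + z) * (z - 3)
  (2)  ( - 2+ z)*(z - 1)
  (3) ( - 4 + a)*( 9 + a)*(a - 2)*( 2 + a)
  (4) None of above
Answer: 1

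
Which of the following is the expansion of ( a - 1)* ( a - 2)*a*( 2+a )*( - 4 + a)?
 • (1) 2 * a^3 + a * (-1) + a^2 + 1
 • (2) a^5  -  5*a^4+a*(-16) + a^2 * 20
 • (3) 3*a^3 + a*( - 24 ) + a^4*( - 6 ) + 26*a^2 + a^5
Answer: 2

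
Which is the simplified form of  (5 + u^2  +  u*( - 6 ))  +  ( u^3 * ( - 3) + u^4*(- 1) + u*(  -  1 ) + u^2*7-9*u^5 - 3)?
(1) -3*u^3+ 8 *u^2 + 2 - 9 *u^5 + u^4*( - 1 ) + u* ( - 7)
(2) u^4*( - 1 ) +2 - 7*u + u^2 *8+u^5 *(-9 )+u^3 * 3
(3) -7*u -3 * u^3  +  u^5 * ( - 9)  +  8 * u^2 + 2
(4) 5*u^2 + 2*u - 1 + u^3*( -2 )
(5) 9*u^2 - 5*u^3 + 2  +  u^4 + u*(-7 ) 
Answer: 1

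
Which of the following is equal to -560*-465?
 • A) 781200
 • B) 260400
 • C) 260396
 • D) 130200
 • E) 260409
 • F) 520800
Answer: B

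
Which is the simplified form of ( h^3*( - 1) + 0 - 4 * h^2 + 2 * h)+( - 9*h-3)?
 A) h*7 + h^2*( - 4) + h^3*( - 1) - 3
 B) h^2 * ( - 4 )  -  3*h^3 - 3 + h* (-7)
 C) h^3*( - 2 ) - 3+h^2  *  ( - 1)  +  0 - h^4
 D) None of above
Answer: D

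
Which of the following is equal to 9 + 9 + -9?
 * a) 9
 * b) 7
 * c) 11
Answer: a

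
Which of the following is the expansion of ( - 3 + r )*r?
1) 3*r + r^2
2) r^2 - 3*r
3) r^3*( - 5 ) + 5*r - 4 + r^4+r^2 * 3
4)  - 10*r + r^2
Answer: 2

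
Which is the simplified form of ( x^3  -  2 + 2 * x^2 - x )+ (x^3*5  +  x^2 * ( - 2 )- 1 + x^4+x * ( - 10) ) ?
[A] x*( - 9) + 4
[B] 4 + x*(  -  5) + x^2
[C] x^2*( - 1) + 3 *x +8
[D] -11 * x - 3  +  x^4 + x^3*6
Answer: D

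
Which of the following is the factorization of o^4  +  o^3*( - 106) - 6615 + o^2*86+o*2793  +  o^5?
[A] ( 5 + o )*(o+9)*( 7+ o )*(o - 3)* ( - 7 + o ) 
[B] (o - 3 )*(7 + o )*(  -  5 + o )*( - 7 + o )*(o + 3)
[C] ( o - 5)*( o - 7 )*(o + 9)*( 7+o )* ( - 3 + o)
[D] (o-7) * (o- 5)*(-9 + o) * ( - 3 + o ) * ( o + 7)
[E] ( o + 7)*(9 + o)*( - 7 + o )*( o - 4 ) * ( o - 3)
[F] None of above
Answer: C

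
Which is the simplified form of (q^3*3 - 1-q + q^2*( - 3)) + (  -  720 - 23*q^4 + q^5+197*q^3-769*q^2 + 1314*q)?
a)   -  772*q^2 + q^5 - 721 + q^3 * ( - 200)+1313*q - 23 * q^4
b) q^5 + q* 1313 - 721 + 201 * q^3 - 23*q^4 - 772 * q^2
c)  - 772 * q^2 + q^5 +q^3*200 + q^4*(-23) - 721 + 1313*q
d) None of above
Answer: c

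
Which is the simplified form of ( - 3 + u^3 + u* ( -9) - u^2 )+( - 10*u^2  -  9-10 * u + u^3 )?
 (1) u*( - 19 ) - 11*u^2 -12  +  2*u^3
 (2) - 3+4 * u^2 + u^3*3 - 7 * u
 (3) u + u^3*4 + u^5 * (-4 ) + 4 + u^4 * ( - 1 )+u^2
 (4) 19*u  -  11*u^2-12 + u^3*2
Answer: 1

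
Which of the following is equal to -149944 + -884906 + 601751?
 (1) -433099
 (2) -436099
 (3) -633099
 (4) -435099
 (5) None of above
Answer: 1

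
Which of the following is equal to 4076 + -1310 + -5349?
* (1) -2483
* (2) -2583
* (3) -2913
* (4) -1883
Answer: 2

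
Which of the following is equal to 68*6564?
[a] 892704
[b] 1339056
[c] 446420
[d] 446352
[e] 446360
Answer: d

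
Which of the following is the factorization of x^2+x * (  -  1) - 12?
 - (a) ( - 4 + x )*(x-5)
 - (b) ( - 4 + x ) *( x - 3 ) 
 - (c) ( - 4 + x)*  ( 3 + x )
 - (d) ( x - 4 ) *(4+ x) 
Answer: c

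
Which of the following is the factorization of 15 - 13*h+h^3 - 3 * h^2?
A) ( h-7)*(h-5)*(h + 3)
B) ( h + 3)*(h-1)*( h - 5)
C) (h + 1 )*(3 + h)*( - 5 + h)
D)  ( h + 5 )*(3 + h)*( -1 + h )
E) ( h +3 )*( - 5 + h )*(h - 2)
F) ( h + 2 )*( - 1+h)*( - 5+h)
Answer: B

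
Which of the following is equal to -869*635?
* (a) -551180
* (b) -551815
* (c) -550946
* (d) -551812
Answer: b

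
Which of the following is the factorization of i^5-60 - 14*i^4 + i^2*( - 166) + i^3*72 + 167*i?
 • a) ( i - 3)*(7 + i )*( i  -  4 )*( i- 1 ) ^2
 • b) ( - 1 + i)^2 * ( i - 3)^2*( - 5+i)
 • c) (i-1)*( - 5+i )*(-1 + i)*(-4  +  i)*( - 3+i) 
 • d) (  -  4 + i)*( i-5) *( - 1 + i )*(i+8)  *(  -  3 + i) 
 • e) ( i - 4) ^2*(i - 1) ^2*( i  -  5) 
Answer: c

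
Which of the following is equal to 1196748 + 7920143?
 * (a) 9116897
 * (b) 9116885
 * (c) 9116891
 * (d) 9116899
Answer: c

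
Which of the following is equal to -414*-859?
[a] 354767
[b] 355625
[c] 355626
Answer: c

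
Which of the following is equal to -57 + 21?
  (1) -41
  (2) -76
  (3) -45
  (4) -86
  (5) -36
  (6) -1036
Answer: 5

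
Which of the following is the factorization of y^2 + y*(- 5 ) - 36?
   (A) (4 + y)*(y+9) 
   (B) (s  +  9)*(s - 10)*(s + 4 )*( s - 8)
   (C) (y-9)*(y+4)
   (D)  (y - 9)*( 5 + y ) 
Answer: C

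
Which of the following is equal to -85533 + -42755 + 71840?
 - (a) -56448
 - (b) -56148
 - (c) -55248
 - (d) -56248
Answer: a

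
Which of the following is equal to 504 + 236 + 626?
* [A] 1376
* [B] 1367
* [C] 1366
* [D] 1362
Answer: C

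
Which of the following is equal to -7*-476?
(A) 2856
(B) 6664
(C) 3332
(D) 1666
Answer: C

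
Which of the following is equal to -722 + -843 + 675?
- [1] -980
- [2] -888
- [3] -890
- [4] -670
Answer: 3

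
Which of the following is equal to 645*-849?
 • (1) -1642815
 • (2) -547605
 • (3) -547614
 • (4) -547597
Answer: 2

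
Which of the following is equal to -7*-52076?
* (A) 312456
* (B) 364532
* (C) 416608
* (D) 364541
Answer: B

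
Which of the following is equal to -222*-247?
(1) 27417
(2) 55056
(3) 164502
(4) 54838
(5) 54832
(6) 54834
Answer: 6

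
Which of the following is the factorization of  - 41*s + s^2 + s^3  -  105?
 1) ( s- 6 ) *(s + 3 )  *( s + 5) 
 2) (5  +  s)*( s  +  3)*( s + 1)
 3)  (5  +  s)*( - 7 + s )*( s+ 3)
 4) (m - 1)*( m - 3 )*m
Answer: 3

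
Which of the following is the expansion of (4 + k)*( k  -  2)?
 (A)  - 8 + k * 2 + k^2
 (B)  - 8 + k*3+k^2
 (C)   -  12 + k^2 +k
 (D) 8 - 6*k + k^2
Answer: A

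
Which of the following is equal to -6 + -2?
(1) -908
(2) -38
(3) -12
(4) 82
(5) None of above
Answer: 5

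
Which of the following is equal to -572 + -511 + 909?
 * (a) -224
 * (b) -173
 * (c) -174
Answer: c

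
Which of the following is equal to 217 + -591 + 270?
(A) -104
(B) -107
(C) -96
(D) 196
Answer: A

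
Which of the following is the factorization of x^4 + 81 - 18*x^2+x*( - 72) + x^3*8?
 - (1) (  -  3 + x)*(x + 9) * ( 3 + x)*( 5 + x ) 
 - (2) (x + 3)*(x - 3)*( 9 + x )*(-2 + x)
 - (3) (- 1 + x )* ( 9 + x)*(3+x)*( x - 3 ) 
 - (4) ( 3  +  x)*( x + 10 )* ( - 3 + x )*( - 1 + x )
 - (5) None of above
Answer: 3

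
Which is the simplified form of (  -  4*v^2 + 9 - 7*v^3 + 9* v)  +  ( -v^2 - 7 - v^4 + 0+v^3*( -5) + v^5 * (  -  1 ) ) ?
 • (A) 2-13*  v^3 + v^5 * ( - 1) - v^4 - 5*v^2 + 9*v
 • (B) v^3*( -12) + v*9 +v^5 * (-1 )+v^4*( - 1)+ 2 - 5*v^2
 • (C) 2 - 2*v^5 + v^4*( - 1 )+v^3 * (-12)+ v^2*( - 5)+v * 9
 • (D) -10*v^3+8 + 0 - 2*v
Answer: B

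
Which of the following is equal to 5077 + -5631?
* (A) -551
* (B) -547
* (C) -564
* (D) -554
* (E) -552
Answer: D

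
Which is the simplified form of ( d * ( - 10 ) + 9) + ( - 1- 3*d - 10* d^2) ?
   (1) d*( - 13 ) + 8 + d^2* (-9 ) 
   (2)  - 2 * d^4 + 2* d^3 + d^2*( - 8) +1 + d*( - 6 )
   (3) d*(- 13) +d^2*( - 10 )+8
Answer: 3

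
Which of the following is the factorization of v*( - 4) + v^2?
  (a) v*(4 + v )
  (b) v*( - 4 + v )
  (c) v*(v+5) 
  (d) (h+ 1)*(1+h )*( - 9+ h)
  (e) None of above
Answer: b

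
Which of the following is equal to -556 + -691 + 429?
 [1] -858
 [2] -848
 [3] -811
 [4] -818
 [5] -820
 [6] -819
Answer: 4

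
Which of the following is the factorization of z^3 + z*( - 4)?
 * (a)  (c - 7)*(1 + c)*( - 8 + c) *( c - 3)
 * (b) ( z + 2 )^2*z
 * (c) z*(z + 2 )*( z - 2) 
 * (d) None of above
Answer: c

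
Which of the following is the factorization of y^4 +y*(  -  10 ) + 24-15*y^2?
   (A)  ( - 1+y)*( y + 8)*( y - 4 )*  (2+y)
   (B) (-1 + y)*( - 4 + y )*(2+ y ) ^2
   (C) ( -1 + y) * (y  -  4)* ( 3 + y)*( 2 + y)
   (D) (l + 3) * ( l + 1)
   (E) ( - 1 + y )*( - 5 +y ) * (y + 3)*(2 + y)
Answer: C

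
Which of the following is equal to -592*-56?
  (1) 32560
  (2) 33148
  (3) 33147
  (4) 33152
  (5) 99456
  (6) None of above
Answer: 4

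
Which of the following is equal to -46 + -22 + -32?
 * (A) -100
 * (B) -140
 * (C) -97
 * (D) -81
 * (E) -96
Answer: A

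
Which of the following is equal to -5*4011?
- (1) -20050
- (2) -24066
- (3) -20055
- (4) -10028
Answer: 3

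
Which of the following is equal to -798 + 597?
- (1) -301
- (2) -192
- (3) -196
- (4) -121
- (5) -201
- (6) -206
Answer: 5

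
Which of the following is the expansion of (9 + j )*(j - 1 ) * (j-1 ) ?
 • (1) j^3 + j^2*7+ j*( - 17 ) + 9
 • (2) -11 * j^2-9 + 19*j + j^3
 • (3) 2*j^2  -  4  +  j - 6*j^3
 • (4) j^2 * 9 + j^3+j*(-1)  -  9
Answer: 1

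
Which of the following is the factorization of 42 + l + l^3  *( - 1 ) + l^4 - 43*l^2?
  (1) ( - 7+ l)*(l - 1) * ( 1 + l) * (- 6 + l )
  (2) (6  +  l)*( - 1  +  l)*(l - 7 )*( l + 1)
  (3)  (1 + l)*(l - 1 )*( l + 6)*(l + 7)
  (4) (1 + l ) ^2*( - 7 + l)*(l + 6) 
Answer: 2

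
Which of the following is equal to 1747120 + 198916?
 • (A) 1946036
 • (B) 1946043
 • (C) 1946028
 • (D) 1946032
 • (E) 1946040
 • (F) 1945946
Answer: A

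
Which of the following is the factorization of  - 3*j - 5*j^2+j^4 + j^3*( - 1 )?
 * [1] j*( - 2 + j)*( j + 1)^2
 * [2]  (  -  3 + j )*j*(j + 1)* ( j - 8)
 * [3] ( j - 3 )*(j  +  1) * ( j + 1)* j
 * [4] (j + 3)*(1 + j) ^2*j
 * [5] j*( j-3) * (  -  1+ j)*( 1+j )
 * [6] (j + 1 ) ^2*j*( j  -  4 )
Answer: 3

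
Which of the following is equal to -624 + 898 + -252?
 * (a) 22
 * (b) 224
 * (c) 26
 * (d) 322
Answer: a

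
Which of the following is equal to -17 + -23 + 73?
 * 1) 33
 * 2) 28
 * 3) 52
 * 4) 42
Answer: 1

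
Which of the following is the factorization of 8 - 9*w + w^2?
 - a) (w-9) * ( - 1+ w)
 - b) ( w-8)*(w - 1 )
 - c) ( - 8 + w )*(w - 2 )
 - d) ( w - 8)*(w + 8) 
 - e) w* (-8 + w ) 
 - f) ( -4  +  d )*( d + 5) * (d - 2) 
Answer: b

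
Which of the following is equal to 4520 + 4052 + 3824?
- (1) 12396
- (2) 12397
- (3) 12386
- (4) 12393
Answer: 1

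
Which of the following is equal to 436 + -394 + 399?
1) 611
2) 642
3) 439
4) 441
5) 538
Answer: 4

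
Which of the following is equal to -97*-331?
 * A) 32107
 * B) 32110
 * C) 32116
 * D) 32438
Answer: A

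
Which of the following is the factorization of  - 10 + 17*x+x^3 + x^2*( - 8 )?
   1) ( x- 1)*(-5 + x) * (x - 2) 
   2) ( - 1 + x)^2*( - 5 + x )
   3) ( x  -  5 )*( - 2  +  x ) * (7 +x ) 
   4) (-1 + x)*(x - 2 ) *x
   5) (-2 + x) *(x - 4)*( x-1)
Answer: 1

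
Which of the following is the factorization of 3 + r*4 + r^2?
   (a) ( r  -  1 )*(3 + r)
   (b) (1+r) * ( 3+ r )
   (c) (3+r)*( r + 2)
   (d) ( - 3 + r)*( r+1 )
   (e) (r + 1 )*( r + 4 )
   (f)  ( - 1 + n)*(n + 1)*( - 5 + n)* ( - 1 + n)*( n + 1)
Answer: b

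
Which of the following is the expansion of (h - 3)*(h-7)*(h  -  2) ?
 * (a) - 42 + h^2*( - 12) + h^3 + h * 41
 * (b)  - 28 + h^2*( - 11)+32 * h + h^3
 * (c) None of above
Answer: a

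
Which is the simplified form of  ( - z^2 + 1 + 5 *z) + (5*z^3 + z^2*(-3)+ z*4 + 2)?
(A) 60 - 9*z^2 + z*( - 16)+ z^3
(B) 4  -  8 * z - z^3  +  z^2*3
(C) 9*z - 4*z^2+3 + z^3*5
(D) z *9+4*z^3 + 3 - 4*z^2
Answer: C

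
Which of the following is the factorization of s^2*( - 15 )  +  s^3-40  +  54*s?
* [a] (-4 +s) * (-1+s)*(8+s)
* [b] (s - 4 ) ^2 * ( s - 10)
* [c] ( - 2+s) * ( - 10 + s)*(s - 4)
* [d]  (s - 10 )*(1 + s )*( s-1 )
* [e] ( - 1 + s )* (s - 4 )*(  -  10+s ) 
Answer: e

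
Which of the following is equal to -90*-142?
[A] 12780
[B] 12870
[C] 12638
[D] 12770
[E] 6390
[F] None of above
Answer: A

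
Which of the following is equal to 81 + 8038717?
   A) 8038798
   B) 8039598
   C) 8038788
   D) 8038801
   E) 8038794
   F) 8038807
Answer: A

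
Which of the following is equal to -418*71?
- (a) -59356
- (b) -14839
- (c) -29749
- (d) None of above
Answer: d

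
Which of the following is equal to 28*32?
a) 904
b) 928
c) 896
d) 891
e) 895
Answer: c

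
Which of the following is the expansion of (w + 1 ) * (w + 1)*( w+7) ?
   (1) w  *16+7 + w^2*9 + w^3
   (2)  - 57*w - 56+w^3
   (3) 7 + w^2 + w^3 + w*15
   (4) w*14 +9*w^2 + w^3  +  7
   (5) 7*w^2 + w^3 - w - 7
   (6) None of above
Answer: 6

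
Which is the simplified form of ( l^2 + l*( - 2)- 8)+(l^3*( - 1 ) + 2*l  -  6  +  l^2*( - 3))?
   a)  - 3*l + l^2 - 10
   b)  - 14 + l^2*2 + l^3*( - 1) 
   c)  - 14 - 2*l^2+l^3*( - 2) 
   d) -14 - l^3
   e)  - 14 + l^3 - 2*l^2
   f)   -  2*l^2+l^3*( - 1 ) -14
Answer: f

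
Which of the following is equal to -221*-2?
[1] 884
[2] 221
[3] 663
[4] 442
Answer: 4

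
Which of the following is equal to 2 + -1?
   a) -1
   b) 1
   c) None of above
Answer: b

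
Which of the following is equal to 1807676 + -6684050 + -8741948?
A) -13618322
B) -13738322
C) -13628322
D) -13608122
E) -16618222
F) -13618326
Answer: A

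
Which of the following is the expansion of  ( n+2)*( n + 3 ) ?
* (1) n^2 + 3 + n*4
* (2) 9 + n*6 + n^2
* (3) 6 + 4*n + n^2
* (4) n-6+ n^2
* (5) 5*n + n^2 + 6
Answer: 5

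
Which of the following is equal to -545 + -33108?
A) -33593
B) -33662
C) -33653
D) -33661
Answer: C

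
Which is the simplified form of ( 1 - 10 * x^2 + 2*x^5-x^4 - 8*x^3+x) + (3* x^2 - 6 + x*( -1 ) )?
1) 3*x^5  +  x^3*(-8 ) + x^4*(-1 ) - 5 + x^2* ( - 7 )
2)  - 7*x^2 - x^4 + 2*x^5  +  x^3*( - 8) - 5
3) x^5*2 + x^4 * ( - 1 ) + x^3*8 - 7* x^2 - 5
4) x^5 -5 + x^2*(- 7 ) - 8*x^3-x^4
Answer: 2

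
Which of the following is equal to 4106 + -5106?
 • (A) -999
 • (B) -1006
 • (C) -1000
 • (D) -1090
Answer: C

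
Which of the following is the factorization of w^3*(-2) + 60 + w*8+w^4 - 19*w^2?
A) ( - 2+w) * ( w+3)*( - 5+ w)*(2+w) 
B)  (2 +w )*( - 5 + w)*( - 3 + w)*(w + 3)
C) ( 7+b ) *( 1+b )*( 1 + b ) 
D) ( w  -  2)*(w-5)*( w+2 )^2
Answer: A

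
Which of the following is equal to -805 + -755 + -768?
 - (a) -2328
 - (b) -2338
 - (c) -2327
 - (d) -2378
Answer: a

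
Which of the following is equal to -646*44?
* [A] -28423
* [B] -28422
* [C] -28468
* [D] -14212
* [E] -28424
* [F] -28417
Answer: E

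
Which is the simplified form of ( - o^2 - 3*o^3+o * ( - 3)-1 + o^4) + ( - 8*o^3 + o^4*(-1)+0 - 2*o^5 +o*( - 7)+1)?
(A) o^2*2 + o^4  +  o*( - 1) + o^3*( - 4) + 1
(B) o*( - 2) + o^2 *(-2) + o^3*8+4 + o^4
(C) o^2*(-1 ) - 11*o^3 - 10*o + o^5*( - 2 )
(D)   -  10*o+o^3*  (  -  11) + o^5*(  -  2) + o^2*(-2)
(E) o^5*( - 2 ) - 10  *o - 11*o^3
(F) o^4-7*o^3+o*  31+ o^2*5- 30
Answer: C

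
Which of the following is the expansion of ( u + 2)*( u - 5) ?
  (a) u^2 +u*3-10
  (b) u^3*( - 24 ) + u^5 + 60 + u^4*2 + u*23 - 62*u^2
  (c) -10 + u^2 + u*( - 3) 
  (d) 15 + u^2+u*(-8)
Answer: c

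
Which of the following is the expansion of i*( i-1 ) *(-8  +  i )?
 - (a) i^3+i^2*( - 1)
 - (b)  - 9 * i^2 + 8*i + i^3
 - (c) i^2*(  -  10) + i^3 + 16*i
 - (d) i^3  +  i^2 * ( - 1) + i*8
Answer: b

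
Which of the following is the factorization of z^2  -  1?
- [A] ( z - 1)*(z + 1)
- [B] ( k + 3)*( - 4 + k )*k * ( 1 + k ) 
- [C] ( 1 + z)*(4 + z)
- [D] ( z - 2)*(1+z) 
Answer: A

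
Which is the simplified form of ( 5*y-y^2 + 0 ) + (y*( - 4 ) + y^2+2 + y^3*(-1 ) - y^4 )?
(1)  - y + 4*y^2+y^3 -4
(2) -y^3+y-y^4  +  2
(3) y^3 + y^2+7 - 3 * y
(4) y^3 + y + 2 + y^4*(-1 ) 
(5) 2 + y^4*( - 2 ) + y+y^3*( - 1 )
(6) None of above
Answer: 2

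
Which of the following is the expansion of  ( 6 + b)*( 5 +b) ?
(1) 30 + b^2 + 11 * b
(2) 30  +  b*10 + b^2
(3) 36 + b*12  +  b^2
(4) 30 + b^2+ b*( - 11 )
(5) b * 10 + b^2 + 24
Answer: 1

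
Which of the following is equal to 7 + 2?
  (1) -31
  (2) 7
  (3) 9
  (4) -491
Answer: 3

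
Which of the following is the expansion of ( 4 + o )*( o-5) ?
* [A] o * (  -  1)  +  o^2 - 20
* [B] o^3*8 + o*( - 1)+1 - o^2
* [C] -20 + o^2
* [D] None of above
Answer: A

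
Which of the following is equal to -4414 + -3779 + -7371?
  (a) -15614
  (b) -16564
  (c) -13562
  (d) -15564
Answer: d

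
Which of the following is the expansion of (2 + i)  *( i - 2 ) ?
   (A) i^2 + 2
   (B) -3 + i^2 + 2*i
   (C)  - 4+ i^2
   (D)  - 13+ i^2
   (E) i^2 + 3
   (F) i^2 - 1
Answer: C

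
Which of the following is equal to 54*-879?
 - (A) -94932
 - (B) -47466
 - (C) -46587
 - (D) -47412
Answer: B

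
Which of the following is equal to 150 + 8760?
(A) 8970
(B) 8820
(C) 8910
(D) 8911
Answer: C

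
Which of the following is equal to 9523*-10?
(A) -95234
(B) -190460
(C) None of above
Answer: C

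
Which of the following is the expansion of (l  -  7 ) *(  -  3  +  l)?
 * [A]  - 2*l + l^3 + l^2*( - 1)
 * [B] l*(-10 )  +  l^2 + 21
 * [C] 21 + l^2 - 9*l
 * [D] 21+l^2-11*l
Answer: B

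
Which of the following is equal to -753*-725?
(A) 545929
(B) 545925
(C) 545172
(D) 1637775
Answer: B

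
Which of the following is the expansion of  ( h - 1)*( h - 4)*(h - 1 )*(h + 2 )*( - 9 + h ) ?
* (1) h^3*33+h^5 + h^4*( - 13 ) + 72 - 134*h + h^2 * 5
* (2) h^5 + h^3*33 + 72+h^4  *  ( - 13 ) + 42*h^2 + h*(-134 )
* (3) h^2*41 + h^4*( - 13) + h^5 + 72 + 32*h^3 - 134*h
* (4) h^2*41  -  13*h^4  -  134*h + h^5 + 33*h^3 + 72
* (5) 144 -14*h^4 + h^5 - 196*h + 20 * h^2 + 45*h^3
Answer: 4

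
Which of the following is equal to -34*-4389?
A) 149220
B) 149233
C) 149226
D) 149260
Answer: C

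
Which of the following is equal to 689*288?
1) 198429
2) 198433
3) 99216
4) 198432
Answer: 4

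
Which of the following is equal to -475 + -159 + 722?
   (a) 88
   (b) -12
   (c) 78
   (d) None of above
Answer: a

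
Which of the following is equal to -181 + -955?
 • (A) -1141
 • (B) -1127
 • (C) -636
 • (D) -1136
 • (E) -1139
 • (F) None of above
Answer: D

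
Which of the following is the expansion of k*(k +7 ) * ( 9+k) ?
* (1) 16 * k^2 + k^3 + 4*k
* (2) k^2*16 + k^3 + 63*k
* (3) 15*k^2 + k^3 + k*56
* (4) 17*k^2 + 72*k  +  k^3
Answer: 2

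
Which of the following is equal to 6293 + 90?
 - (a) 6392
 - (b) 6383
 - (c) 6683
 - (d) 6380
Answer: b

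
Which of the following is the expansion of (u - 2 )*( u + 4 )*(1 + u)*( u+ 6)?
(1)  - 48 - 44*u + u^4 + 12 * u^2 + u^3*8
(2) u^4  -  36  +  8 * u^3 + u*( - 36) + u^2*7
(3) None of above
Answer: 3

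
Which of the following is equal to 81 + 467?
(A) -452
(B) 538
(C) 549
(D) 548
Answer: D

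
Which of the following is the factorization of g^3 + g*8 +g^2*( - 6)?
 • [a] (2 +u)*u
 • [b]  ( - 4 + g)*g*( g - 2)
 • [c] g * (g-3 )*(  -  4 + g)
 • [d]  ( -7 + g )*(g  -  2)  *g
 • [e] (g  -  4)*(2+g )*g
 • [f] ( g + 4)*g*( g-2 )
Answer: b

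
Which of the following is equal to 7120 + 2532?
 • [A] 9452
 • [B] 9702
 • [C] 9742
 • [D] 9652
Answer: D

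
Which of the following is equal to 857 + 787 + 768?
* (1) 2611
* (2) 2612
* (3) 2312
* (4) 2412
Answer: 4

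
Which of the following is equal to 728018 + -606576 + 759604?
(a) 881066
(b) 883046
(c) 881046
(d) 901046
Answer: c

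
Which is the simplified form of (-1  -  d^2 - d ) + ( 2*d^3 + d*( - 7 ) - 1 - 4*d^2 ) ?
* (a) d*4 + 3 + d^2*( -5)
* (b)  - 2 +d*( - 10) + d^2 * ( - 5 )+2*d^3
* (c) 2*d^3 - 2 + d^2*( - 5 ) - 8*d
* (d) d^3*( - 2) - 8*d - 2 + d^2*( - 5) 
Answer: c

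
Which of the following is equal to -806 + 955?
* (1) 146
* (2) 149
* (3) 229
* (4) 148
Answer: 2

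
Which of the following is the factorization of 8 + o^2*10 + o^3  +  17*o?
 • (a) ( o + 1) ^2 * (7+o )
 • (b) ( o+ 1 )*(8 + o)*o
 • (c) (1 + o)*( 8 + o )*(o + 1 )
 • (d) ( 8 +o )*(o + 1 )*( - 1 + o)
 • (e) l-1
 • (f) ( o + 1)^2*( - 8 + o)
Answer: c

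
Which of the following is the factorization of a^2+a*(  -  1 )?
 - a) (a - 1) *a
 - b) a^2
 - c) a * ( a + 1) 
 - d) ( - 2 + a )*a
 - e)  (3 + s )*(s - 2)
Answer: a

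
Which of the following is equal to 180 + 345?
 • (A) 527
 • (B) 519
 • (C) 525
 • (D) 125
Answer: C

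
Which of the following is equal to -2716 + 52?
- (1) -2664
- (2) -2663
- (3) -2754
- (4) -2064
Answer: 1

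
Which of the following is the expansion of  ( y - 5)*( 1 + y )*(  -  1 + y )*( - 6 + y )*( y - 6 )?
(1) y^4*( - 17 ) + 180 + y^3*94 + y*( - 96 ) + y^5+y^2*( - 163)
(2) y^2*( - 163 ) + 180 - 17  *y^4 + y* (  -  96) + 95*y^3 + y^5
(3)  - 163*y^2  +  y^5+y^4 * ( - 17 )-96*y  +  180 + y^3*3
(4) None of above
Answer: 2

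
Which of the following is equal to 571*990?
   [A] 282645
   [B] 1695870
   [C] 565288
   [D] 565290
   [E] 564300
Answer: D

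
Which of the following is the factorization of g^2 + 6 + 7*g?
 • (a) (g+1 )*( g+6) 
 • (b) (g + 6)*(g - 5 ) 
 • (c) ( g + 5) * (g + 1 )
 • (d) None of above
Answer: a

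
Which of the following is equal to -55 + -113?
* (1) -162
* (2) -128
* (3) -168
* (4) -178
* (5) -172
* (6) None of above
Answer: 3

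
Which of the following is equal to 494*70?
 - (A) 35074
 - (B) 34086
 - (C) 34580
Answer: C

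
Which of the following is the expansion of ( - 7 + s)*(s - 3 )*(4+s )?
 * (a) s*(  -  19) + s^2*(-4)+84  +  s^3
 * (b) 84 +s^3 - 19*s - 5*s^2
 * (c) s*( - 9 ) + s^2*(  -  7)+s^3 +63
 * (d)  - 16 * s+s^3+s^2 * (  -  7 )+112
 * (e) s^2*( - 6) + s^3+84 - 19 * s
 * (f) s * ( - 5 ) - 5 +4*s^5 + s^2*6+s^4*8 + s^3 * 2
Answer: e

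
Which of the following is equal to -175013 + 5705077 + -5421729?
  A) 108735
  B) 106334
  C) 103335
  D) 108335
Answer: D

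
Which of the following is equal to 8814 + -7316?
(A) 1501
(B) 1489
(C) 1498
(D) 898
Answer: C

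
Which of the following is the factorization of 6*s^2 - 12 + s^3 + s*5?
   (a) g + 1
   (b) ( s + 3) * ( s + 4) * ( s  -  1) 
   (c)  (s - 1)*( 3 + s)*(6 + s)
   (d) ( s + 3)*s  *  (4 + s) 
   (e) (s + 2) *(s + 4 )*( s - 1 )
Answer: b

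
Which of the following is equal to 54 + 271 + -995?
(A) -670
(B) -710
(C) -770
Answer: A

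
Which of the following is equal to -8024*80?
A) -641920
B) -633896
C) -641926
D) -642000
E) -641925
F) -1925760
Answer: A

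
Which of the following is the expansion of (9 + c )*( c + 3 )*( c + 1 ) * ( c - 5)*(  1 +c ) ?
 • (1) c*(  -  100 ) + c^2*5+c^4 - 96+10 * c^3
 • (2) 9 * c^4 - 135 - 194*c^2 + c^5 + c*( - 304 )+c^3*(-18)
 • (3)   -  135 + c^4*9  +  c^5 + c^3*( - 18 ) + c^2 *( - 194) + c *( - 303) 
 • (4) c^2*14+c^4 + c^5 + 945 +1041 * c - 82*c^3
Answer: 3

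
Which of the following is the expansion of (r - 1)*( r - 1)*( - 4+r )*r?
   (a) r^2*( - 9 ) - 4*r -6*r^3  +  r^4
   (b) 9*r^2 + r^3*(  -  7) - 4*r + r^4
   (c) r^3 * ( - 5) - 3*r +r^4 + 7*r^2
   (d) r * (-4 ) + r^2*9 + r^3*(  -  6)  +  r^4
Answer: d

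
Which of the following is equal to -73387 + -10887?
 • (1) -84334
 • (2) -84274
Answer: 2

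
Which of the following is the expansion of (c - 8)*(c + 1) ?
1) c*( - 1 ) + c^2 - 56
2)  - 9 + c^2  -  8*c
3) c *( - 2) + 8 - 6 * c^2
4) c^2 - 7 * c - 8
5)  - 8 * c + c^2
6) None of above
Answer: 4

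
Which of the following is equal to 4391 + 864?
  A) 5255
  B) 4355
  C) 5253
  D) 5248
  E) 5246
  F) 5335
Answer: A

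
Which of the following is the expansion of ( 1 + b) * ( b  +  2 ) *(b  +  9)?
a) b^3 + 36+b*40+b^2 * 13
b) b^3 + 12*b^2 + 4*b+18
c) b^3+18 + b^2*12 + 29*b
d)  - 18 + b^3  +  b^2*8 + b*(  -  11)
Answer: c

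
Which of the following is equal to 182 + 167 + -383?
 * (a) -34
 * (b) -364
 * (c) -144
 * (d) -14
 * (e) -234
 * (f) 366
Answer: a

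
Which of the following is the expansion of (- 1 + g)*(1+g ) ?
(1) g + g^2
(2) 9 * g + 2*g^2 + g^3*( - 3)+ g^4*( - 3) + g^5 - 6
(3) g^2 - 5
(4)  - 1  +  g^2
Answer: 4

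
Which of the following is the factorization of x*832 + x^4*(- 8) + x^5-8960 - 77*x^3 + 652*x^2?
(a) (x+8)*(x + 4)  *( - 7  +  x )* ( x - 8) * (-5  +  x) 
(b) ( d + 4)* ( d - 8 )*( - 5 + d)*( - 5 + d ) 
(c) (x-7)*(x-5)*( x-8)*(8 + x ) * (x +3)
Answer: a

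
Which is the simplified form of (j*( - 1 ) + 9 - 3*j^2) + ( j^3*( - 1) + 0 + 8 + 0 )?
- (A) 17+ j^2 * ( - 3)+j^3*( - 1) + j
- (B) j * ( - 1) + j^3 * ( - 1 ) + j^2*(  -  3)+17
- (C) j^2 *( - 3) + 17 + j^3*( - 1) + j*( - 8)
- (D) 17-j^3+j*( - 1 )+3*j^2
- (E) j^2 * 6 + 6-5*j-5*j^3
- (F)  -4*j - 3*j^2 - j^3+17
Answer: B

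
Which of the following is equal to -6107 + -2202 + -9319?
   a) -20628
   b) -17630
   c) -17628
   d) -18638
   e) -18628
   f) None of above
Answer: c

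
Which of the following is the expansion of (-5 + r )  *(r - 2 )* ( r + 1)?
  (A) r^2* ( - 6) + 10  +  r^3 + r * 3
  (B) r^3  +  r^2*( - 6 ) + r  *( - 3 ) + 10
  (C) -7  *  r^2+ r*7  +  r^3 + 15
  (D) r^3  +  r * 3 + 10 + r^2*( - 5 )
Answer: A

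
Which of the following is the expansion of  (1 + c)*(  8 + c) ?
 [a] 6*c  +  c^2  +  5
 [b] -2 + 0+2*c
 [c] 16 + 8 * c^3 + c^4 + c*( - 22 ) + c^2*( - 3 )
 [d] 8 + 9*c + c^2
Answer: d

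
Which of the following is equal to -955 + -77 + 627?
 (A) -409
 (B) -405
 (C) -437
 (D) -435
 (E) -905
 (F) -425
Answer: B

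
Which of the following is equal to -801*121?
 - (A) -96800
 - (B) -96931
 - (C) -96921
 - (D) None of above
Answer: C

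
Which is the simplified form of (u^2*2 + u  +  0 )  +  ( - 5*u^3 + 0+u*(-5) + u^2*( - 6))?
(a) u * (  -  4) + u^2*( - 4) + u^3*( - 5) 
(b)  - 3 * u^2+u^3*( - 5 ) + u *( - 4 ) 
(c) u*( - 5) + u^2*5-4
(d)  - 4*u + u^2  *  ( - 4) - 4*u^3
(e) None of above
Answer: a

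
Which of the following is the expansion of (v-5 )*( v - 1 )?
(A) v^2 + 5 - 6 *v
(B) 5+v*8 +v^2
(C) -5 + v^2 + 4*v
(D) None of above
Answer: A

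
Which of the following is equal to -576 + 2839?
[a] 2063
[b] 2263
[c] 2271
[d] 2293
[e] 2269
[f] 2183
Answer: b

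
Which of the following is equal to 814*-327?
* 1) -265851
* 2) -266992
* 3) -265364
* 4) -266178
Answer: 4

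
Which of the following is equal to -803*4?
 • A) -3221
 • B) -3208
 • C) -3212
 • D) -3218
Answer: C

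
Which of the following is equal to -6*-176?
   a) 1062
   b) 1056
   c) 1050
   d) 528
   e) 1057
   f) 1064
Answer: b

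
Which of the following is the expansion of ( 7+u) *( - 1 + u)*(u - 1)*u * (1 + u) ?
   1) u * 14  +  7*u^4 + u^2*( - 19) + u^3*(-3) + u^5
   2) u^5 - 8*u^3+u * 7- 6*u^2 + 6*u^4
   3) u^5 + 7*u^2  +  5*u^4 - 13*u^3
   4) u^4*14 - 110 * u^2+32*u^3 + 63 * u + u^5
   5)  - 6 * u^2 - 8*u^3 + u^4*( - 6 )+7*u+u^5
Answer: 2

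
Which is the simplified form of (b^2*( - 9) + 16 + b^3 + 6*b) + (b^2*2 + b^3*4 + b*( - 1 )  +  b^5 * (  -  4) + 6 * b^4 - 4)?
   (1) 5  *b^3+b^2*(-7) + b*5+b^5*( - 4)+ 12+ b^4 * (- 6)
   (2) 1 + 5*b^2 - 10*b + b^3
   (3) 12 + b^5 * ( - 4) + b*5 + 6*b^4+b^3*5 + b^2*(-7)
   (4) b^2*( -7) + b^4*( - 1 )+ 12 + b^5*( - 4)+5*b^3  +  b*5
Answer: 3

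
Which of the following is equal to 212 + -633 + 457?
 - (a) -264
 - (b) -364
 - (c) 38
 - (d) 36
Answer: d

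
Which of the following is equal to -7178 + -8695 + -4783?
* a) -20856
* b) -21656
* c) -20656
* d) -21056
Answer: c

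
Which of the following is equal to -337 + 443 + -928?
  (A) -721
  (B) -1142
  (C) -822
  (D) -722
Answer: C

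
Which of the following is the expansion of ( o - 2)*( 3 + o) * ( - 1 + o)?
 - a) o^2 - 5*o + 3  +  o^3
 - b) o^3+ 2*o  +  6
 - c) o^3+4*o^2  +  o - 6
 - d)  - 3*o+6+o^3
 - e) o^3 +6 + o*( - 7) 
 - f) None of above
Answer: e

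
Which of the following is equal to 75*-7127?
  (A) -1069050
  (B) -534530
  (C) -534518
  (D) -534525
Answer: D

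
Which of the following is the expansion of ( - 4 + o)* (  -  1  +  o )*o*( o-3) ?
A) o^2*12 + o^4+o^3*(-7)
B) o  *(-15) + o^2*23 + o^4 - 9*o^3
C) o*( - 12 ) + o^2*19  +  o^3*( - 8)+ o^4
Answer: C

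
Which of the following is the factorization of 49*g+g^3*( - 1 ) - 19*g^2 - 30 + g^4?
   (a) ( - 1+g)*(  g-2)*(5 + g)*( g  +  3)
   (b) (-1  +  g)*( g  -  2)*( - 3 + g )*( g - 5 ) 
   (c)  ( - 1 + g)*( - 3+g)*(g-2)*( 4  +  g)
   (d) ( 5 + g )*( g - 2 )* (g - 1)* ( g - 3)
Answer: d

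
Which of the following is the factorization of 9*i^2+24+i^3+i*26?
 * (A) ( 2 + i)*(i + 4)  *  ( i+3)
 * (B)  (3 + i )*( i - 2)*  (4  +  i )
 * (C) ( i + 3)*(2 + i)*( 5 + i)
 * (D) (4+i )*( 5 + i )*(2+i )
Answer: A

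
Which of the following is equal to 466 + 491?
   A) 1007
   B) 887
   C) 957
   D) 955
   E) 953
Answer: C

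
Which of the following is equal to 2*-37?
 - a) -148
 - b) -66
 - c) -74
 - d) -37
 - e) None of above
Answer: c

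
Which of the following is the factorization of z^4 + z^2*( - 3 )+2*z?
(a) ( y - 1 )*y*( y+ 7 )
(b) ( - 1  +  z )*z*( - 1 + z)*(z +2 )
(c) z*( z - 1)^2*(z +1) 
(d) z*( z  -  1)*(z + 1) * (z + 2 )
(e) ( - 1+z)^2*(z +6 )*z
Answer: b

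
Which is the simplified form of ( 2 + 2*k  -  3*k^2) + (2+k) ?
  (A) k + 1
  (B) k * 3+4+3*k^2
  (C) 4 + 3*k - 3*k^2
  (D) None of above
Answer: C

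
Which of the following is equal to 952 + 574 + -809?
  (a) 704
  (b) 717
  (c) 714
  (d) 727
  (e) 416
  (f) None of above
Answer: b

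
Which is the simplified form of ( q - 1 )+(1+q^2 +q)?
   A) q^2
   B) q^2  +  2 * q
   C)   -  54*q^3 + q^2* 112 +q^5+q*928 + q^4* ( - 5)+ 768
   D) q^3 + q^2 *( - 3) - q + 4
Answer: B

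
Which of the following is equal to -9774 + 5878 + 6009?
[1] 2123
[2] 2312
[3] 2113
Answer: 3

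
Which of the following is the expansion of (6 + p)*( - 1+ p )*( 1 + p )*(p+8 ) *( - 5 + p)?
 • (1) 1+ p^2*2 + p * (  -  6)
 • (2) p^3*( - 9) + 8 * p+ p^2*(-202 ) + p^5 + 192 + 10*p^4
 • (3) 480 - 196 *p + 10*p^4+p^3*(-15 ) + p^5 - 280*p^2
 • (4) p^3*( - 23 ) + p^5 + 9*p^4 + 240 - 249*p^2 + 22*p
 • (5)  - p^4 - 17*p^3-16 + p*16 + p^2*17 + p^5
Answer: 4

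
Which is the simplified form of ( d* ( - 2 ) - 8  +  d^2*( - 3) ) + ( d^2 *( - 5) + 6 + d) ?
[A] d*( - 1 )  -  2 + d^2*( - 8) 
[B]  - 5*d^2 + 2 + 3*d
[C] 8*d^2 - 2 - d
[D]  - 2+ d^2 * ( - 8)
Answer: A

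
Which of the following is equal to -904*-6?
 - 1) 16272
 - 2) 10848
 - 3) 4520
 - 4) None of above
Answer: 4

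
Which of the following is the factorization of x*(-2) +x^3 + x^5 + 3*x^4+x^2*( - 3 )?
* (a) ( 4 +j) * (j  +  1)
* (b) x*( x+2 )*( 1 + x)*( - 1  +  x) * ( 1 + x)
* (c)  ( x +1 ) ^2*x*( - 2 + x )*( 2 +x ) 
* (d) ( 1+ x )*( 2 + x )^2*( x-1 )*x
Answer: b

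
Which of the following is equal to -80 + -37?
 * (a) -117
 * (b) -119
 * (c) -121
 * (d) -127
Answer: a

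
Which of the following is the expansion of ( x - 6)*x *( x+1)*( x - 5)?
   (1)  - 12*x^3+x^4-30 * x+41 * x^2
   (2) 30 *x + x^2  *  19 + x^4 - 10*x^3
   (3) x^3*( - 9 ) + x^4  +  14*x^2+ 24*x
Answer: 2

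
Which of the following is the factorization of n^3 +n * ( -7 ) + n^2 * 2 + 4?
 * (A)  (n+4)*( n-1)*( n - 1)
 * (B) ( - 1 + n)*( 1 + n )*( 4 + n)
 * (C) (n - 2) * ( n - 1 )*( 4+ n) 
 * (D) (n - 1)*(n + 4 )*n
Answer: A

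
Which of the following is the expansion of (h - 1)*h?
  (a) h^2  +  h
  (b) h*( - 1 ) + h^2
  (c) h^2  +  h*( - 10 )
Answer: b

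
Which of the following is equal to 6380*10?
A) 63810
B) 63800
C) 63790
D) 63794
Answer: B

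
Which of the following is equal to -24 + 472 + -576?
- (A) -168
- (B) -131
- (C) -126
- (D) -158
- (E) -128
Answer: E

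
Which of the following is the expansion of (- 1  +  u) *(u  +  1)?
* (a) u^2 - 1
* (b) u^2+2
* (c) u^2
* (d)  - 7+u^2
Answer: a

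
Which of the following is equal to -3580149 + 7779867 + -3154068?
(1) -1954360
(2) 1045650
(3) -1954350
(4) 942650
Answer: 2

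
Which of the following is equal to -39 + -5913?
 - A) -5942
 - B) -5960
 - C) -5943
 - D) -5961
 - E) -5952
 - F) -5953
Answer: E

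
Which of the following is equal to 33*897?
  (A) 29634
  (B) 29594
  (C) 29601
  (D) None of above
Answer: C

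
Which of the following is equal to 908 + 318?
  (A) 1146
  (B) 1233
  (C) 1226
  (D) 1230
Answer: C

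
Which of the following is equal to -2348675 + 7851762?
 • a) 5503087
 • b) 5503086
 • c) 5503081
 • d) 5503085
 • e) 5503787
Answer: a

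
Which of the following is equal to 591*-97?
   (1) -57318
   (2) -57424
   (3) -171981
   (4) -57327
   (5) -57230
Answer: 4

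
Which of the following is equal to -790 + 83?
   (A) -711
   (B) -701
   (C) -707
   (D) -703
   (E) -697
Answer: C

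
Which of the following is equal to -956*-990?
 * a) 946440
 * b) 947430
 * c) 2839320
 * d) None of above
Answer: a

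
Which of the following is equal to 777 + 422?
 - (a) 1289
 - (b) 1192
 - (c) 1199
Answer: c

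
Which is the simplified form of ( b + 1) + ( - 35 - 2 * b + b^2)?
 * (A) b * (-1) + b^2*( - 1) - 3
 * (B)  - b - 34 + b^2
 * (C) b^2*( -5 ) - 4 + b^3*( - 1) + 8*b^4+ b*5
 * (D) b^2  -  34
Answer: B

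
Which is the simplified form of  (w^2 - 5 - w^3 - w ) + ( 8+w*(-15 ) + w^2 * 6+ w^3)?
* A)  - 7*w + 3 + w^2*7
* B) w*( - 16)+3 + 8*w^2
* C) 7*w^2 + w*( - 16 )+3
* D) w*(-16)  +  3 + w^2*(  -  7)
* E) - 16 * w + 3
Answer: C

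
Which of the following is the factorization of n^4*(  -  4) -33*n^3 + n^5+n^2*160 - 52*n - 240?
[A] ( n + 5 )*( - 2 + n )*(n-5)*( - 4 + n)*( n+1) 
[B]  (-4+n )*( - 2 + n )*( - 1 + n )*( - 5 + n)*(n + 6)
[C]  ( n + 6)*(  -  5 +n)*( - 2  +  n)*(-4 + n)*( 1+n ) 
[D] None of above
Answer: C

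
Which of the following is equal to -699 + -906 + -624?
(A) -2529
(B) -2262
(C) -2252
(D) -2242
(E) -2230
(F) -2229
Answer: F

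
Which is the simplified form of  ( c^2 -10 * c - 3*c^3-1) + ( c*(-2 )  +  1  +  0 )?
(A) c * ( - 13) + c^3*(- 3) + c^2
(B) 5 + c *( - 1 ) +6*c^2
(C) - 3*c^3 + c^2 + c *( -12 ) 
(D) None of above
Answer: C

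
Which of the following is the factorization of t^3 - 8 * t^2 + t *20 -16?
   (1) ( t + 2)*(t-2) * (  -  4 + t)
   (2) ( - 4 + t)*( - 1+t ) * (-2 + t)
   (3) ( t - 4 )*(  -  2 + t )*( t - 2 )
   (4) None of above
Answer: 3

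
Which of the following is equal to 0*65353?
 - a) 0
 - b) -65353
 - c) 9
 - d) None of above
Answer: a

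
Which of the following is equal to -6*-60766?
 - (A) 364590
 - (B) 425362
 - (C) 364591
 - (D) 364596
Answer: D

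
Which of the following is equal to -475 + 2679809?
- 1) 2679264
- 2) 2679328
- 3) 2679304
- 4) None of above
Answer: 4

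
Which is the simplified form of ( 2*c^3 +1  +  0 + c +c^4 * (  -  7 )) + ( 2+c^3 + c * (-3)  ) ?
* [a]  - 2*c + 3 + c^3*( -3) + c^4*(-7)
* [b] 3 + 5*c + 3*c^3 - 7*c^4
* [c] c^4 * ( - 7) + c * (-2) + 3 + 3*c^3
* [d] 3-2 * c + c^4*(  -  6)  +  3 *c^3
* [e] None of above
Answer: c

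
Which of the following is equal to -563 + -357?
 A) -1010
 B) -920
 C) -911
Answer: B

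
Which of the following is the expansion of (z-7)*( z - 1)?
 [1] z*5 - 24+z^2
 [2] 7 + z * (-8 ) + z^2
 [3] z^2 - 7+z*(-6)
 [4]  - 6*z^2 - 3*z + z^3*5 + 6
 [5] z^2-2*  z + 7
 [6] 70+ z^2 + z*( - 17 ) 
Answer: 2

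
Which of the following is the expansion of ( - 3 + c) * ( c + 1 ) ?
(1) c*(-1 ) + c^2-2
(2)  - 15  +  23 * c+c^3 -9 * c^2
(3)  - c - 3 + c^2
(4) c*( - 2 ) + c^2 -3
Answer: 4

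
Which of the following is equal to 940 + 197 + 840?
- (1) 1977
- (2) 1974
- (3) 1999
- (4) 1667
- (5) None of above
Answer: 1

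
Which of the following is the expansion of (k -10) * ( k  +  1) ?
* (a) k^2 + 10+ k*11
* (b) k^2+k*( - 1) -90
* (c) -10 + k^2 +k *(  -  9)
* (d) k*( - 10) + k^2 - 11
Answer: c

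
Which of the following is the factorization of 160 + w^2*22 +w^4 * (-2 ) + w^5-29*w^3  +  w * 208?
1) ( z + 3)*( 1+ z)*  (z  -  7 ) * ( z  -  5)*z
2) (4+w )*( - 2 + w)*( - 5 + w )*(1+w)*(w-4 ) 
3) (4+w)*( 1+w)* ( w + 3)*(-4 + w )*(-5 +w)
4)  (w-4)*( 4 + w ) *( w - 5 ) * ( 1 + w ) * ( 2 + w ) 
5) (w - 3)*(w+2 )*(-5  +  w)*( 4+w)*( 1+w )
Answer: 4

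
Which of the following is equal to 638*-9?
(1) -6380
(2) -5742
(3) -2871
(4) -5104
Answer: 2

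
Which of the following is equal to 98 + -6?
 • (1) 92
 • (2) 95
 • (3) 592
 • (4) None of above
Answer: 1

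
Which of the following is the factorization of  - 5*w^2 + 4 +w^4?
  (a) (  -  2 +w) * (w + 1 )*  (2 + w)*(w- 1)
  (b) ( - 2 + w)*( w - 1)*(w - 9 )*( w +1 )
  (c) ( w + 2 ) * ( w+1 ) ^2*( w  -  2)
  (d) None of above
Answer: a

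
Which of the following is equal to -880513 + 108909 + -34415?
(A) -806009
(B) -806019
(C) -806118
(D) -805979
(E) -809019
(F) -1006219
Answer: B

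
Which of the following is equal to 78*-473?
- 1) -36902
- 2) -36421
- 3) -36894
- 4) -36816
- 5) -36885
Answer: 3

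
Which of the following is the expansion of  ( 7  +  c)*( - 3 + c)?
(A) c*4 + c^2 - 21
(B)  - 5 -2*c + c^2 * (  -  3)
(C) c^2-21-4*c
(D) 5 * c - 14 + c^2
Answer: A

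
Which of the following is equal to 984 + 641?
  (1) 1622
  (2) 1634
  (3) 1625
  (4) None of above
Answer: 3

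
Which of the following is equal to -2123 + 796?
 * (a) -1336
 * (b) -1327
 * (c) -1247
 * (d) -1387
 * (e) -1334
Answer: b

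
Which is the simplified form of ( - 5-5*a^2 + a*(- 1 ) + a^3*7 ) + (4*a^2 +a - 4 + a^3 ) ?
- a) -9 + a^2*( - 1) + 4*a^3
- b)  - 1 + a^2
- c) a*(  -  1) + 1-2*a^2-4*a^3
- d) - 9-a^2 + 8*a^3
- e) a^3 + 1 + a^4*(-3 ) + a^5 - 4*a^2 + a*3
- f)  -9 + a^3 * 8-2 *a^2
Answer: d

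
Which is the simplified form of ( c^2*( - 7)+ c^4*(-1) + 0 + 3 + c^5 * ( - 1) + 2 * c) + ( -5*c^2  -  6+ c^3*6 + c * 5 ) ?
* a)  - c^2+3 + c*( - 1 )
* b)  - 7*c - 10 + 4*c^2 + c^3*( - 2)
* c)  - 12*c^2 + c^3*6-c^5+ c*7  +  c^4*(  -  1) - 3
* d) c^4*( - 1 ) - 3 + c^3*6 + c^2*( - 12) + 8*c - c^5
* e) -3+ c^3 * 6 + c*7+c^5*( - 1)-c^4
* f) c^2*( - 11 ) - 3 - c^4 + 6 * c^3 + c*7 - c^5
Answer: c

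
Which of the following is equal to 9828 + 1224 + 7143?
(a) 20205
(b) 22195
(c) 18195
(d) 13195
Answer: c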